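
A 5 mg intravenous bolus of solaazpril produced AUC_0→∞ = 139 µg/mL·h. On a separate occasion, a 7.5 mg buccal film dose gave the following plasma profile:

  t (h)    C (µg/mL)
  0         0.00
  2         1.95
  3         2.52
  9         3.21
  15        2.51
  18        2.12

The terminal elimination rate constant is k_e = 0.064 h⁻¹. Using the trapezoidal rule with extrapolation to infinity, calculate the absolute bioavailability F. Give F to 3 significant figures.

Trapezoidal AUC_0→18 (buccal film):
  [0→2]: (0.00+1.95)/2 × 2 = 1.95
  [2→3]: (1.95+2.52)/2 × 1 = 2.235
  [3→9]: (2.52+3.21)/2 × 6 = 17.19
  [9→15]: (3.21+2.51)/2 × 6 = 17.16
  [15→18]: (2.51+2.12)/2 × 3 = 6.945
  Sum = 45.48 µg/mL·h
Tail: C_last/k_e = 2.12/0.064 = 33.125
AUC_0→∞ (buccal film) = 45.48 + 33.125 = 78.605 µg/mL·h
F = (AUC_ev/D_ev)/(AUC_iv/D_iv) = (78.605/7.5)/(139/5) = 10.4807/27.8 = 0.3770

F = 0.377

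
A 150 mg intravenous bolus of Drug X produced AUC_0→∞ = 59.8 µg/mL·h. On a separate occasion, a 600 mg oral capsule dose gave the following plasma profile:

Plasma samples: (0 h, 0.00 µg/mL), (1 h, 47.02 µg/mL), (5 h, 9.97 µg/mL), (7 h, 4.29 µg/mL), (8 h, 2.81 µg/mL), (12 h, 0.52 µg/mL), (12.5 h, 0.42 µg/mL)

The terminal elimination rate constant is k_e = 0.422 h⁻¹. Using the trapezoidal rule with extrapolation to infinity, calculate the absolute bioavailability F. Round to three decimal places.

F = 0.682

Trapezoidal AUC_0→12.5 (oral capsule):
  [0→1]: (0.00+47.02)/2 × 1 = 23.51
  [1→5]: (47.02+9.97)/2 × 4 = 113.98
  [5→7]: (9.97+4.29)/2 × 2 = 14.26
  [7→8]: (4.29+2.81)/2 × 1 = 3.55
  [8→12]: (2.81+0.52)/2 × 4 = 6.66
  [12→12.5]: (0.52+0.42)/2 × 0.5 = 0.235
  Sum = 162.195 µg/mL·h
Tail: C_last/k_e = 0.42/0.422 = 0.995
AUC_0→∞ (oral capsule) = 162.195 + 0.995 = 163.19 µg/mL·h
F = (AUC_ev/D_ev)/(AUC_iv/D_iv) = (163.19/600)/(59.8/150) = 0.271983/0.398667 = 0.6822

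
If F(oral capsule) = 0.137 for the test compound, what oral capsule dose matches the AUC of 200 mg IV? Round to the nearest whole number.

D_oral = 1460 mg

For equal systemic exposure: F × D_ev = D_iv
D_ev = D_iv / F = 200 / 0.137 = 1459.85 mg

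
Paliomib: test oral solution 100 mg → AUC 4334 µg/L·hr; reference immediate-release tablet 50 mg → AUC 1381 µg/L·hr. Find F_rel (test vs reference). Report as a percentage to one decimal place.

F_rel = 156.9%

F_rel = (AUC_test/D_test) / (AUC_ref/D_ref)
      = (4334/100) / (1381/50)
      = 43.34 / 27.62 = 1.5692 = 156.92%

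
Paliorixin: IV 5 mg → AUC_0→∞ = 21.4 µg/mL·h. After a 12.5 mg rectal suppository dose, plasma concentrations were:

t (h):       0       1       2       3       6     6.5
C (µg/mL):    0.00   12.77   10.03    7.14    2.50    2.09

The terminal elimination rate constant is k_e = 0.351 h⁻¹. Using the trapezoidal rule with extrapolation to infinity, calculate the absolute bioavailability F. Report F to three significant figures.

F = 0.896

Trapezoidal AUC_0→6.5 (rectal suppository):
  [0→1]: (0.00+12.77)/2 × 1 = 6.385
  [1→2]: (12.77+10.03)/2 × 1 = 11.4
  [2→3]: (10.03+7.14)/2 × 1 = 8.585
  [3→6]: (7.14+2.50)/2 × 3 = 14.46
  [6→6.5]: (2.50+2.09)/2 × 0.5 = 1.1475
  Sum = 41.9775 µg/mL·h
Tail: C_last/k_e = 2.09/0.351 = 5.954
AUC_0→∞ (rectal suppository) = 41.9775 + 5.954 = 47.9315 µg/mL·h
F = (AUC_ev/D_ev)/(AUC_iv/D_iv) = (47.9315/12.5)/(21.4/5) = 3.83452/4.28 = 0.8959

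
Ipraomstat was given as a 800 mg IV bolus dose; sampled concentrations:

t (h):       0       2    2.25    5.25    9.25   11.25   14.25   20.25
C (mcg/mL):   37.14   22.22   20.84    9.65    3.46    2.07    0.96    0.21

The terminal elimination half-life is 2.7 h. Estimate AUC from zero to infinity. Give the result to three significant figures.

AUC = 151 mcg/mL·h

Trapezoidal AUC_0→20.25:
  [0→2]: (37.14+22.22)/2 × 2 = 59.36
  [2→2.25]: (22.22+20.84)/2 × 0.25 = 5.3825
  [2.25→5.25]: (20.84+9.65)/2 × 3 = 45.735
  [5.25→9.25]: (9.65+3.46)/2 × 4 = 26.22
  [9.25→11.25]: (3.46+2.07)/2 × 2 = 5.53
  [11.25→14.25]: (2.07+0.96)/2 × 3 = 4.545
  [14.25→20.25]: (0.96+0.21)/2 × 6 = 3.51
  Sum = 150.2825 mcg/mL·h
k_e = ln2 / t½ = 0.693147 / 2.7 = 0.2567 h^-1
Extrapolated tail: C_last / k_e = 0.21 / 0.2567 = 0.818
AUC_0→∞ = 150.2825 + 0.818 = 151.1005 mcg/mL·h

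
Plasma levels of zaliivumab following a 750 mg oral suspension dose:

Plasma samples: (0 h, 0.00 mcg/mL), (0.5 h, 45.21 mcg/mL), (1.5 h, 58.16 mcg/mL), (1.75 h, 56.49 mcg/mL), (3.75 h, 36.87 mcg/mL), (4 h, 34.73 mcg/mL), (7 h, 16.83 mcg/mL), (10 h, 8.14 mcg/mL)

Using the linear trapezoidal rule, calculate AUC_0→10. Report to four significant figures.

Trapezoidal AUC_0→10:
  [0→0.5]: (0.00+45.21)/2 × 0.5 = 11.3025
  [0.5→1.5]: (45.21+58.16)/2 × 1 = 51.685
  [1.5→1.75]: (58.16+56.49)/2 × 0.25 = 14.33125
  [1.75→3.75]: (56.49+36.87)/2 × 2 = 93.36
  [3.75→4]: (36.87+34.73)/2 × 0.25 = 8.95
  [4→7]: (34.73+16.83)/2 × 3 = 77.34
  [7→10]: (16.83+8.14)/2 × 3 = 37.455
  Sum = 294.42375 mcg/mL·h

AUC = 294.4 mcg/mL·h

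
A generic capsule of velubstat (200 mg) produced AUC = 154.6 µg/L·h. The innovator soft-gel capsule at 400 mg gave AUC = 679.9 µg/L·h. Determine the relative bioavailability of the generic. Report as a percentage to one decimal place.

F_rel = 45.5%

F_rel = (AUC_test/D_test) / (AUC_ref/D_ref)
      = (154.6/200) / (679.9/400)
      = 0.773 / 1.69975 = 0.4548 = 45.48%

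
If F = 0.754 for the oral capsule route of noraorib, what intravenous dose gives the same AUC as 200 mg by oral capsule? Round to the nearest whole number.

Systemic exposure from an extravascular dose = F × D_ev, so the equivalent IV dose is F × D_ev.
D_iv = F × D_ev = 0.754 × 200 = 150.8 mg

D_iv = 151 mg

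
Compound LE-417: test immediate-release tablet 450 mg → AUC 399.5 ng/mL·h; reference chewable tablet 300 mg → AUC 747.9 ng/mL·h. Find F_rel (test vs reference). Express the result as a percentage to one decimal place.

F_rel = (AUC_test/D_test) / (AUC_ref/D_ref)
      = (399.5/450) / (747.9/300)
      = 0.887778 / 2.493 = 0.3561 = 35.61%

F_rel = 35.6%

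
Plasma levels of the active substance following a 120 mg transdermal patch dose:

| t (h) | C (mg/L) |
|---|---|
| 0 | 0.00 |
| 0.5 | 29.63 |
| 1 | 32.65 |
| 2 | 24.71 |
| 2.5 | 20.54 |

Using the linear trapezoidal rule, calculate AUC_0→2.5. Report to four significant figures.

Trapezoidal AUC_0→2.5:
  [0→0.5]: (0.00+29.63)/2 × 0.5 = 7.4075
  [0.5→1]: (29.63+32.65)/2 × 0.5 = 15.57
  [1→2]: (32.65+24.71)/2 × 1 = 28.68
  [2→2.5]: (24.71+20.54)/2 × 0.5 = 11.3125
  Sum = 62.97 mg/L·h

AUC = 62.97 mg/L·h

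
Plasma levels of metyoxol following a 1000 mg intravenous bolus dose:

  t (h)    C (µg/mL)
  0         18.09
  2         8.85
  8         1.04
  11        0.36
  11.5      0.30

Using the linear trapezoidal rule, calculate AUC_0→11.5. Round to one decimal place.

AUC = 58.9 µg/mL·h

Trapezoidal AUC_0→11.5:
  [0→2]: (18.09+8.85)/2 × 2 = 26.94
  [2→8]: (8.85+1.04)/2 × 6 = 29.67
  [8→11]: (1.04+0.36)/2 × 3 = 2.1
  [11→11.5]: (0.36+0.30)/2 × 0.5 = 0.165
  Sum = 58.875 µg/mL·h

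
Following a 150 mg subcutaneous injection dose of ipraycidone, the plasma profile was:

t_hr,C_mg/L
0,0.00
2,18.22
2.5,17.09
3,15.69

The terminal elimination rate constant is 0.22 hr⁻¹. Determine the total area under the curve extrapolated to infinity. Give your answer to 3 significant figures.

AUC = 107 mg/L·hr

Trapezoidal AUC_0→3:
  [0→2]: (0.00+18.22)/2 × 2 = 18.22
  [2→2.5]: (18.22+17.09)/2 × 0.5 = 8.8275
  [2.5→3]: (17.09+15.69)/2 × 0.5 = 8.195
  Sum = 35.2425 mg/L·hr
Extrapolated tail: C_last / k_e = 15.69 / 0.22 = 71.318
AUC_0→∞ = 35.2425 + 71.318 = 106.5605 mg/L·hr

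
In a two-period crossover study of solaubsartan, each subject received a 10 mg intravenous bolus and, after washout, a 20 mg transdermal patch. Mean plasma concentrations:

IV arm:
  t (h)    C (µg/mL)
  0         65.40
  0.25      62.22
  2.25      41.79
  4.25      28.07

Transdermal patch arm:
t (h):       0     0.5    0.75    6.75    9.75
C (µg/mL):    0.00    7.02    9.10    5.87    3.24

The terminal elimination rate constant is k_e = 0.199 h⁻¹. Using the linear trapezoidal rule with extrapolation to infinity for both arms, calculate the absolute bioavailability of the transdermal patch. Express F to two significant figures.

Trapezoidal AUC_0→4.25 (IV):
  [0→0.25]: (65.40+62.22)/2 × 0.25 = 15.9525
  [0.25→2.25]: (62.22+41.79)/2 × 2 = 104.01
  [2.25→4.25]: (41.79+28.07)/2 × 2 = 69.86
  Sum = 189.8225 µg/mL·h
IV tail: 28.07/0.199 = 141.055; AUC_iv,0→∞ = 189.8225 + 141.055 = 330.8775 µg/mL·h
Trapezoidal AUC_0→9.75 (transdermal patch):
  [0→0.5]: (0.00+7.02)/2 × 0.5 = 1.755
  [0.5→0.75]: (7.02+9.10)/2 × 0.25 = 2.015
  [0.75→6.75]: (9.10+5.87)/2 × 6 = 44.91
  [6.75→9.75]: (5.87+3.24)/2 × 3 = 13.665
  Sum = 62.345 µg/mL·h
transdermal patch tail: 3.24/0.199 = 16.281; AUC_ev,0→∞ = 62.345 + 16.281 = 78.626 µg/mL·h
F = (AUC_ev/D_ev)/(AUC_iv/D_iv) = (78.626/20)/(330.8775/10) = 3.9313/33.08775 = 0.1188

F = 0.12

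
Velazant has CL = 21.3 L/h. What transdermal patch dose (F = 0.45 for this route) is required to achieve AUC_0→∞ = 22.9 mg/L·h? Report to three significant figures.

Dose = CL × AUC_0→∞ / F
     = 21.3 × 22.9 / 0.45 = 1083.93 mg

Dose = 1080 mg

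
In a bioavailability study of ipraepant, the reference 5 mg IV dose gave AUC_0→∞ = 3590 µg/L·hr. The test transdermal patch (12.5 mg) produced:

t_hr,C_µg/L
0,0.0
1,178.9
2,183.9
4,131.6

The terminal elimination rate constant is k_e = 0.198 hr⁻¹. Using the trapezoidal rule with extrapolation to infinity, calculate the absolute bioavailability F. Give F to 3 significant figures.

F = 0.139

Trapezoidal AUC_0→4 (transdermal patch):
  [0→1]: (0.0+178.9)/2 × 1 = 89.45
  [1→2]: (178.9+183.9)/2 × 1 = 181.4
  [2→4]: (183.9+131.6)/2 × 2 = 315.5
  Sum = 586.35 µg/L·hr
Tail: C_last/k_e = 131.6/0.198 = 664.646
AUC_0→∞ (transdermal patch) = 586.35 + 664.646 = 1250.996 µg/L·hr
F = (AUC_ev/D_ev)/(AUC_iv/D_iv) = (1250.996/12.5)/(3590/5) = 100.07968/718 = 0.1394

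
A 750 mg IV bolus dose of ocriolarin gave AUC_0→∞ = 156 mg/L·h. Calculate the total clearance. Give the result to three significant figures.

CL = Dose_iv / AUC_0→∞
   = 750 / 156 = 4.80769 L/h

CL = 4.81 L/h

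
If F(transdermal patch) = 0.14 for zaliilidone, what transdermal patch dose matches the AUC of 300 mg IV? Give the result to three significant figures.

For equal systemic exposure: F × D_ev = D_iv
D_ev = D_iv / F = 300 / 0.14 = 2142.86 mg

D_transdermal = 2140 mg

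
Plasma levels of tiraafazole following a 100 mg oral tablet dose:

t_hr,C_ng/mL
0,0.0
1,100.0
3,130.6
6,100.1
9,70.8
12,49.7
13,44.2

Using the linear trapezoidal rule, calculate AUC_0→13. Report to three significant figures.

Trapezoidal AUC_0→13:
  [0→1]: (0.0+100.0)/2 × 1 = 50.0
  [1→3]: (100.0+130.6)/2 × 2 = 230.6
  [3→6]: (130.6+100.1)/2 × 3 = 346.05
  [6→9]: (100.1+70.8)/2 × 3 = 256.35
  [9→12]: (70.8+49.7)/2 × 3 = 180.75
  [12→13]: (49.7+44.2)/2 × 1 = 46.95
  Sum = 1110.7 ng/mL·hr

AUC = 1110 ng/mL·hr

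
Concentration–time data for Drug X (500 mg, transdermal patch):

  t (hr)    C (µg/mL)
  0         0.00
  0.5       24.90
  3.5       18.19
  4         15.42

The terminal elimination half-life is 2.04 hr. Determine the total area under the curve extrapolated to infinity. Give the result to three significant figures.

AUC = 125 µg/mL·hr

Trapezoidal AUC_0→4:
  [0→0.5]: (0.00+24.90)/2 × 0.5 = 6.225
  [0.5→3.5]: (24.90+18.19)/2 × 3 = 64.635
  [3.5→4]: (18.19+15.42)/2 × 0.5 = 8.4025
  Sum = 79.2625 µg/mL·hr
k_e = ln2 / t½ = 0.693147 / 2.04 = 0.3398 hr^-1
Extrapolated tail: C_last / k_e = 15.42 / 0.3398 = 45.380
AUC_0→∞ = 79.2625 + 45.380 = 124.6425 µg/mL·hr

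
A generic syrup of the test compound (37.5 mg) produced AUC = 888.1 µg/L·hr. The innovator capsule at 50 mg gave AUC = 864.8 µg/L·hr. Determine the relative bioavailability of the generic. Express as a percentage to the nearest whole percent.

F_rel = (AUC_test/D_test) / (AUC_ref/D_ref)
      = (888.1/37.5) / (864.8/50)
      = 23.6827 / 17.296 = 1.3693 = 136.93%

F_rel = 137%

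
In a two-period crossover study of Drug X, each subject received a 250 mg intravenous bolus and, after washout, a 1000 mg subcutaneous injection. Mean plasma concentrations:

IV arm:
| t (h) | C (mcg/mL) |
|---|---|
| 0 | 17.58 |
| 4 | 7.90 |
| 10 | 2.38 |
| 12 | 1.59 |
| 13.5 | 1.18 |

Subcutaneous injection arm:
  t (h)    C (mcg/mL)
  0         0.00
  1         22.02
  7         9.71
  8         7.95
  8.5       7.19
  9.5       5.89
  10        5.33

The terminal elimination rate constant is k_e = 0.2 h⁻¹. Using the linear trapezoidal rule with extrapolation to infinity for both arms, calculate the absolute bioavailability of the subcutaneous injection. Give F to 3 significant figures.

F = 0.413

Trapezoidal AUC_0→13.5 (IV):
  [0→4]: (17.58+7.90)/2 × 4 = 50.96
  [4→10]: (7.90+2.38)/2 × 6 = 30.84
  [10→12]: (2.38+1.59)/2 × 2 = 3.97
  [12→13.5]: (1.59+1.18)/2 × 1.5 = 2.0775
  Sum = 87.8475 mcg/mL·h
IV tail: 1.18/0.2 = 5.900; AUC_iv,0→∞ = 87.8475 + 5.900 = 93.7475 mcg/mL·h
Trapezoidal AUC_0→10 (subcutaneous injection):
  [0→1]: (0.00+22.02)/2 × 1 = 11.01
  [1→7]: (22.02+9.71)/2 × 6 = 95.19
  [7→8]: (9.71+7.95)/2 × 1 = 8.83
  [8→8.5]: (7.95+7.19)/2 × 0.5 = 3.785
  [8.5→9.5]: (7.19+5.89)/2 × 1 = 6.54
  [9.5→10]: (5.89+5.33)/2 × 0.5 = 2.805
  Sum = 128.16 mcg/mL·h
subcutaneous injection tail: 5.33/0.2 = 26.650; AUC_ev,0→∞ = 128.16 + 26.650 = 154.81 mcg/mL·h
F = (AUC_ev/D_ev)/(AUC_iv/D_iv) = (154.81/1000)/(93.7475/250) = 0.15481/0.37499 = 0.4128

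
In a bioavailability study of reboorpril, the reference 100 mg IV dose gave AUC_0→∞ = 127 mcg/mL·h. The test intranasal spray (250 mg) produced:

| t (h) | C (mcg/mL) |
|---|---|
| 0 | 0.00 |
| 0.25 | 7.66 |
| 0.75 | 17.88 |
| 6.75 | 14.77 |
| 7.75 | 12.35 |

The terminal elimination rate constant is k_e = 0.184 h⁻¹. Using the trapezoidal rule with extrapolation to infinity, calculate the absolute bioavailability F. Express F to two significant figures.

Trapezoidal AUC_0→7.75 (intranasal spray):
  [0→0.25]: (0.00+7.66)/2 × 0.25 = 0.9575
  [0.25→0.75]: (7.66+17.88)/2 × 0.5 = 6.385
  [0.75→6.75]: (17.88+14.77)/2 × 6 = 97.95
  [6.75→7.75]: (14.77+12.35)/2 × 1 = 13.56
  Sum = 118.8525 mcg/mL·h
Tail: C_last/k_e = 12.35/0.184 = 67.120
AUC_0→∞ (intranasal spray) = 118.8525 + 67.120 = 185.9725 mcg/mL·h
F = (AUC_ev/D_ev)/(AUC_iv/D_iv) = (185.9725/250)/(127/100) = 0.74389/1.27 = 0.5857

F = 0.59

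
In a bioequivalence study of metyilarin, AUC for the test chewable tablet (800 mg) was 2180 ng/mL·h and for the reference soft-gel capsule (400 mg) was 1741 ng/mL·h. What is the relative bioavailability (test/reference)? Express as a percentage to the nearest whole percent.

F_rel = 63%

F_rel = (AUC_test/D_test) / (AUC_ref/D_ref)
      = (2180/800) / (1741/400)
      = 2.725 / 4.3525 = 0.6261 = 62.61%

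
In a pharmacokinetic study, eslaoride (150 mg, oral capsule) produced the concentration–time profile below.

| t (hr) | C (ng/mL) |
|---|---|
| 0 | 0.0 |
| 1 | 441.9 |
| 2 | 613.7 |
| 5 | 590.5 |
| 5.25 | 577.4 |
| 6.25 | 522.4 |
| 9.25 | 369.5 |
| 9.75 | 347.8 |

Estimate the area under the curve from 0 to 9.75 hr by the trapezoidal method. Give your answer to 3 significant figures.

Trapezoidal AUC_0→9.75:
  [0→1]: (0.0+441.9)/2 × 1 = 220.95
  [1→2]: (441.9+613.7)/2 × 1 = 527.8
  [2→5]: (613.7+590.5)/2 × 3 = 1806.3
  [5→5.25]: (590.5+577.4)/2 × 0.25 = 145.9875
  [5.25→6.25]: (577.4+522.4)/2 × 1 = 549.9
  [6.25→9.25]: (522.4+369.5)/2 × 3 = 1337.85
  [9.25→9.75]: (369.5+347.8)/2 × 0.5 = 179.325
  Sum = 4768.1125 ng/mL·hr

AUC = 4770 ng/mL·hr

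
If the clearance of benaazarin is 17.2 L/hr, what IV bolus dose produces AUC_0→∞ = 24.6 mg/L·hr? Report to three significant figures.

Dose_iv = CL × AUC_0→∞
     = 17.2 × 24.6 = 423.12 mg

Dose = 423 mg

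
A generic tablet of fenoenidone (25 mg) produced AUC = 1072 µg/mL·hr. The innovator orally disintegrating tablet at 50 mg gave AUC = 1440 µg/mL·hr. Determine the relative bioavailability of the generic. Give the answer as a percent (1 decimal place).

F_rel = (AUC_test/D_test) / (AUC_ref/D_ref)
      = (1072/25) / (1440/50)
      = 42.88 / 28.8 = 1.4889 = 148.89%

F_rel = 148.9%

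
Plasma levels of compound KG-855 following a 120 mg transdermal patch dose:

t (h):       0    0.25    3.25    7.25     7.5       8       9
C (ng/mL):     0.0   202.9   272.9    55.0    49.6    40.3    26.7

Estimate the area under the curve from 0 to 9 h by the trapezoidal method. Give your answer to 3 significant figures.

AUC = 1460 ng/mL·h

Trapezoidal AUC_0→9:
  [0→0.25]: (0.0+202.9)/2 × 0.25 = 25.3625
  [0.25→3.25]: (202.9+272.9)/2 × 3 = 713.7
  [3.25→7.25]: (272.9+55.0)/2 × 4 = 655.8
  [7.25→7.5]: (55.0+49.6)/2 × 0.25 = 13.075
  [7.5→8]: (49.6+40.3)/2 × 0.5 = 22.475
  [8→9]: (40.3+26.7)/2 × 1 = 33.5
  Sum = 1463.9125 ng/mL·h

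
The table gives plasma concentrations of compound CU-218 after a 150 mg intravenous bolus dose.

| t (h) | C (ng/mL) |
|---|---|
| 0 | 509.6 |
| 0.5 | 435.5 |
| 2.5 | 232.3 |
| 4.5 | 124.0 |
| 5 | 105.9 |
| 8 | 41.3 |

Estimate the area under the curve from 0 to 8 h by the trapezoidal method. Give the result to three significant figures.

AUC = 1540 ng/mL·h

Trapezoidal AUC_0→8:
  [0→0.5]: (509.6+435.5)/2 × 0.5 = 236.275
  [0.5→2.5]: (435.5+232.3)/2 × 2 = 667.8
  [2.5→4.5]: (232.3+124.0)/2 × 2 = 356.3
  [4.5→5]: (124.0+105.9)/2 × 0.5 = 57.475
  [5→8]: (105.9+41.3)/2 × 3 = 220.8
  Sum = 1538.65 ng/mL·h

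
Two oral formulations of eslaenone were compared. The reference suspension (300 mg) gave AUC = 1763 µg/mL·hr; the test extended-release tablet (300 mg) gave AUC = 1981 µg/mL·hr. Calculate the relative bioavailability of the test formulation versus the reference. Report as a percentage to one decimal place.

F_rel = (AUC_test/D_test) / (AUC_ref/D_ref)
      = (1981/300) / (1763/300)
      = 6.60333 / 5.87667 = 1.1237 = 112.37%

F_rel = 112.4%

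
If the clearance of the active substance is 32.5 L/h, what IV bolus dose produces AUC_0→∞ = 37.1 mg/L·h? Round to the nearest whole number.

Dose_iv = CL × AUC_0→∞
     = 32.5 × 37.1 = 1205.75 mg

Dose = 1206 mg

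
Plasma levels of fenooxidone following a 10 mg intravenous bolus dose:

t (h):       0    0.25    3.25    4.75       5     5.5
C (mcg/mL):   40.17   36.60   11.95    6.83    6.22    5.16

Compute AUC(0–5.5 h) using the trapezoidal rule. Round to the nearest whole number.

Trapezoidal AUC_0→5.5:
  [0→0.25]: (40.17+36.60)/2 × 0.25 = 9.59625
  [0.25→3.25]: (36.60+11.95)/2 × 3 = 72.825
  [3.25→4.75]: (11.95+6.83)/2 × 1.5 = 14.085
  [4.75→5]: (6.83+6.22)/2 × 0.25 = 1.63125
  [5→5.5]: (6.22+5.16)/2 × 0.5 = 2.845
  Sum = 100.9825 mcg/mL·h

AUC = 101 mcg/mL·h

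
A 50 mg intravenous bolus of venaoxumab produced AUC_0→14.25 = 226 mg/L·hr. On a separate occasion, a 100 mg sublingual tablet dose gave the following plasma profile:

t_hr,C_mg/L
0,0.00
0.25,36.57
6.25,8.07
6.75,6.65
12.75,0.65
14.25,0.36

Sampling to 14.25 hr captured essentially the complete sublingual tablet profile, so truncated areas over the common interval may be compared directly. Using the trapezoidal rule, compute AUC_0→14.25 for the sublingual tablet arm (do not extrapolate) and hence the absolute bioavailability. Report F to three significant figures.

F = 0.365

Trapezoidal AUC_0→14.25 (sublingual tablet):
  [0→0.25]: (0.00+36.57)/2 × 0.25 = 4.57125
  [0.25→6.25]: (36.57+8.07)/2 × 6 = 133.92
  [6.25→6.75]: (8.07+6.65)/2 × 0.5 = 3.68
  [6.75→12.75]: (6.65+0.65)/2 × 6 = 21.9
  [12.75→14.25]: (0.65+0.36)/2 × 1.5 = 0.7575
  Sum = 164.82875 mg/L·hr
F = (AUC_ev/D_ev)/(AUC_iv/D_iv) = (164.82875/100)/(226/50) = 1.6482875/4.52 = 0.3647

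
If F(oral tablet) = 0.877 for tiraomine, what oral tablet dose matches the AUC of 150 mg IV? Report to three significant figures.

For equal systemic exposure: F × D_ev = D_iv
D_ev = D_iv / F = 150 / 0.877 = 171.038 mg

D_oral = 171 mg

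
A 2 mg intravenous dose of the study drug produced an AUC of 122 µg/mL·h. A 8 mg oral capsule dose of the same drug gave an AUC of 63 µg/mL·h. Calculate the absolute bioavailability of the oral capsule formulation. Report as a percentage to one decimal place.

F = 12.9%

F = (AUC_ev / D_ev) / (AUC_iv / D_iv)
  = (63/8) / (122/2)
  = 7.875 / 61 = 0.1291
  = 12.91%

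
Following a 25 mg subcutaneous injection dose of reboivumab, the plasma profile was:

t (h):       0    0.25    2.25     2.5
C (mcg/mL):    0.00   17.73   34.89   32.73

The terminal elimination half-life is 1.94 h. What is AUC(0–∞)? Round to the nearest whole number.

Trapezoidal AUC_0→2.5:
  [0→0.25]: (0.00+17.73)/2 × 0.25 = 2.21625
  [0.25→2.25]: (17.73+34.89)/2 × 2 = 52.62
  [2.25→2.5]: (34.89+32.73)/2 × 0.25 = 8.4525
  Sum = 63.28875 mcg/mL·h
k_e = ln2 / t½ = 0.693147 / 1.94 = 0.3573 h^-1
Extrapolated tail: C_last / k_e = 32.73 / 0.3573 = 91.604
AUC_0→∞ = 63.28875 + 91.604 = 154.89275 mcg/mL·h

AUC = 155 mcg/mL·h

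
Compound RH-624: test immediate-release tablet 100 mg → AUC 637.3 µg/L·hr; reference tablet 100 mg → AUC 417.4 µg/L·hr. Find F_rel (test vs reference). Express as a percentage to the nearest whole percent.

F_rel = (AUC_test/D_test) / (AUC_ref/D_ref)
      = (637.3/100) / (417.4/100)
      = 6.373 / 4.174 = 1.5268 = 152.68%

F_rel = 153%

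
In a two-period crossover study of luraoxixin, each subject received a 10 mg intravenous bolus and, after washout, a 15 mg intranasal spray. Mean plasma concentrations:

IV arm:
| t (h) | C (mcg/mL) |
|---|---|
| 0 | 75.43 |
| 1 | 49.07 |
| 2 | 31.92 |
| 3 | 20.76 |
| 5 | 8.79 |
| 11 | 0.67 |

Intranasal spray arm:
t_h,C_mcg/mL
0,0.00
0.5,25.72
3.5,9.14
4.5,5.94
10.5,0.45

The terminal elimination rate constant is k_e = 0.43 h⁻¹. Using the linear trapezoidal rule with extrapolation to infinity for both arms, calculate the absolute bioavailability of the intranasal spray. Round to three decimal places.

F = 0.306

Trapezoidal AUC_0→11 (IV):
  [0→1]: (75.43+49.07)/2 × 1 = 62.25
  [1→2]: (49.07+31.92)/2 × 1 = 40.495
  [2→3]: (31.92+20.76)/2 × 1 = 26.34
  [3→5]: (20.76+8.79)/2 × 2 = 29.55
  [5→11]: (8.79+0.67)/2 × 6 = 28.38
  Sum = 187.015 mcg/mL·h
IV tail: 0.67/0.43 = 1.558; AUC_iv,0→∞ = 187.015 + 1.558 = 188.573 mcg/mL·h
Trapezoidal AUC_0→10.5 (intranasal spray):
  [0→0.5]: (0.00+25.72)/2 × 0.5 = 6.43
  [0.5→3.5]: (25.72+9.14)/2 × 3 = 52.29
  [3.5→4.5]: (9.14+5.94)/2 × 1 = 7.54
  [4.5→10.5]: (5.94+0.45)/2 × 6 = 19.17
  Sum = 85.43 mcg/mL·h
intranasal spray tail: 0.45/0.43 = 1.047; AUC_ev,0→∞ = 85.43 + 1.047 = 86.477 mcg/mL·h
F = (AUC_ev/D_ev)/(AUC_iv/D_iv) = (86.477/15)/(188.573/10) = 5.76513/18.8573 = 0.3057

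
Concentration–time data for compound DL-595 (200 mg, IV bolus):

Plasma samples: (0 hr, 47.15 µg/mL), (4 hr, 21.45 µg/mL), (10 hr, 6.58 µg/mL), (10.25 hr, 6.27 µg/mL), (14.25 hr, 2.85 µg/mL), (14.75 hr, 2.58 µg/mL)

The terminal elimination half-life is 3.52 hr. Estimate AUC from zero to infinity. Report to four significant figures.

Trapezoidal AUC_0→14.75:
  [0→4]: (47.15+21.45)/2 × 4 = 137.2
  [4→10]: (21.45+6.58)/2 × 6 = 84.09
  [10→10.25]: (6.58+6.27)/2 × 0.25 = 1.60625
  [10.25→14.25]: (6.27+2.85)/2 × 4 = 18.24
  [14.25→14.75]: (2.85+2.58)/2 × 0.5 = 1.3575
  Sum = 242.49375 µg/mL·hr
k_e = ln2 / t½ = 0.693147 / 3.52 = 0.1969 hr^-1
Extrapolated tail: C_last / k_e = 2.58 / 0.1969 = 13.103
AUC_0→∞ = 242.49375 + 13.103 = 255.59675 µg/mL·hr

AUC = 255.6 µg/mL·hr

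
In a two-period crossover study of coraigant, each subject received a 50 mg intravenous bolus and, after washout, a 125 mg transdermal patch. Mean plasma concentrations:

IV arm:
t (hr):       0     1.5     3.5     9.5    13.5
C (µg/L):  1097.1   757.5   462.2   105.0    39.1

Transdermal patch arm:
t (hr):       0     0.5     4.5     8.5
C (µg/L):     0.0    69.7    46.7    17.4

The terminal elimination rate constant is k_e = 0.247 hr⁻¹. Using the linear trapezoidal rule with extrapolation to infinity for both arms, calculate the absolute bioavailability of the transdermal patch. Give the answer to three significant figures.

F = 0.0377

Trapezoidal AUC_0→13.5 (IV):
  [0→1.5]: (1097.1+757.5)/2 × 1.5 = 1390.95
  [1.5→3.5]: (757.5+462.2)/2 × 2 = 1219.7
  [3.5→9.5]: (462.2+105.0)/2 × 6 = 1701.6
  [9.5→13.5]: (105.0+39.1)/2 × 4 = 288.2
  Sum = 4600.45 µg/L·hr
IV tail: 39.1/0.247 = 158.300; AUC_iv,0→∞ = 4600.45 + 158.300 = 4758.75 µg/L·hr
Trapezoidal AUC_0→8.5 (transdermal patch):
  [0→0.5]: (0.0+69.7)/2 × 0.5 = 17.425
  [0.5→4.5]: (69.7+46.7)/2 × 4 = 232.8
  [4.5→8.5]: (46.7+17.4)/2 × 4 = 128.2
  Sum = 378.425 µg/L·hr
transdermal patch tail: 17.4/0.247 = 70.445; AUC_ev,0→∞ = 378.425 + 70.445 = 448.87 µg/L·hr
F = (AUC_ev/D_ev)/(AUC_iv/D_iv) = (448.87/125)/(4758.75/50) = 3.59096/95.175 = 0.0377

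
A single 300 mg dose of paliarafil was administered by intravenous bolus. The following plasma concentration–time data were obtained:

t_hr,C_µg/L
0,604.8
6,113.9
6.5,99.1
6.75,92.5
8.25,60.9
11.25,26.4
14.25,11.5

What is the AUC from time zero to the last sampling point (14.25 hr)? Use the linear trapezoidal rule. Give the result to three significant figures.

Trapezoidal AUC_0→14.25:
  [0→6]: (604.8+113.9)/2 × 6 = 2156.1
  [6→6.5]: (113.9+99.1)/2 × 0.5 = 53.25
  [6.5→6.75]: (99.1+92.5)/2 × 0.25 = 23.95
  [6.75→8.25]: (92.5+60.9)/2 × 1.5 = 115.05
  [8.25→11.25]: (60.9+26.4)/2 × 3 = 130.95
  [11.25→14.25]: (26.4+11.5)/2 × 3 = 56.85
  Sum = 2536.15 µg/L·hr

AUC = 2540 µg/L·hr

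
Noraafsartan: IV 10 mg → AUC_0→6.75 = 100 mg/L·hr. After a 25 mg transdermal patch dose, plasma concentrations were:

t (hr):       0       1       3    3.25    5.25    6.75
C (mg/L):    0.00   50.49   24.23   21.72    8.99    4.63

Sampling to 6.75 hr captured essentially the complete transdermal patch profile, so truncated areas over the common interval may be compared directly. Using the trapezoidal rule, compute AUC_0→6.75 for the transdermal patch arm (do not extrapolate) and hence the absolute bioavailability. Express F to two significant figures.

F = 0.59

Trapezoidal AUC_0→6.75 (transdermal patch):
  [0→1]: (0.00+50.49)/2 × 1 = 25.245
  [1→3]: (50.49+24.23)/2 × 2 = 74.72
  [3→3.25]: (24.23+21.72)/2 × 0.25 = 5.74375
  [3.25→5.25]: (21.72+8.99)/2 × 2 = 30.71
  [5.25→6.75]: (8.99+4.63)/2 × 1.5 = 10.215
  Sum = 146.63375 mg/L·hr
F = (AUC_ev/D_ev)/(AUC_iv/D_iv) = (146.63375/25)/(100/10) = 5.86535/10 = 0.5865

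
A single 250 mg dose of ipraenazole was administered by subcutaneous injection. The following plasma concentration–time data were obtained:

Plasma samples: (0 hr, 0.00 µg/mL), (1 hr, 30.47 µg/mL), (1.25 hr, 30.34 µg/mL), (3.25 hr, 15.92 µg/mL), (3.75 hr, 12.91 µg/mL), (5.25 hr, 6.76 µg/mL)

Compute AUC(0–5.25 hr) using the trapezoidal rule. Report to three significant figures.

AUC = 91.1 µg/mL·hr

Trapezoidal AUC_0→5.25:
  [0→1]: (0.00+30.47)/2 × 1 = 15.235
  [1→1.25]: (30.47+30.34)/2 × 0.25 = 7.60125
  [1.25→3.25]: (30.34+15.92)/2 × 2 = 46.26
  [3.25→3.75]: (15.92+12.91)/2 × 0.5 = 7.2075
  [3.75→5.25]: (12.91+6.76)/2 × 1.5 = 14.7525
  Sum = 91.05625 µg/mL·hr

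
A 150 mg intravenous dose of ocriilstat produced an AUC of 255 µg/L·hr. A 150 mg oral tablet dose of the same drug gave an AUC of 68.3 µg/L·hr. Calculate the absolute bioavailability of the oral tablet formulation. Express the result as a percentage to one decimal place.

F = (AUC_ev / D_ev) / (AUC_iv / D_iv)
  = (68.3/150) / (255/150)
  = 0.455333 / 1.7 = 0.2678
  = 26.78%

F = 26.8%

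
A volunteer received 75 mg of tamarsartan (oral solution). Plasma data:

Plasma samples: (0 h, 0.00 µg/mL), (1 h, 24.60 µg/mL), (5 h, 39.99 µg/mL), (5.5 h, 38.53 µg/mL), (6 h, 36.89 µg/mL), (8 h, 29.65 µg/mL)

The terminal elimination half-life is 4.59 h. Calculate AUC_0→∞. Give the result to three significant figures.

AUC = 443 µg/mL·h

Trapezoidal AUC_0→8:
  [0→1]: (0.00+24.60)/2 × 1 = 12.3
  [1→5]: (24.60+39.99)/2 × 4 = 129.18
  [5→5.5]: (39.99+38.53)/2 × 0.5 = 19.63
  [5.5→6]: (38.53+36.89)/2 × 0.5 = 18.855
  [6→8]: (36.89+29.65)/2 × 2 = 66.54
  Sum = 246.505 µg/mL·h
k_e = ln2 / t½ = 0.693147 / 4.59 = 0.1510 h^-1
Extrapolated tail: C_last / k_e = 29.65 / 0.151 = 196.358
AUC_0→∞ = 246.505 + 196.358 = 442.863 µg/mL·h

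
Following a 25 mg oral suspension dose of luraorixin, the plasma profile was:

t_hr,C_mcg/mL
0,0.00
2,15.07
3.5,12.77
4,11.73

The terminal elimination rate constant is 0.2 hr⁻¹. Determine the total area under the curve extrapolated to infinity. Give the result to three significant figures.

AUC = 101 mcg/mL·hr

Trapezoidal AUC_0→4:
  [0→2]: (0.00+15.07)/2 × 2 = 15.07
  [2→3.5]: (15.07+12.77)/2 × 1.5 = 20.88
  [3.5→4]: (12.77+11.73)/2 × 0.5 = 6.125
  Sum = 42.075 mcg/mL·hr
Extrapolated tail: C_last / k_e = 11.73 / 0.2 = 58.650
AUC_0→∞ = 42.075 + 58.650 = 100.725 mcg/mL·hr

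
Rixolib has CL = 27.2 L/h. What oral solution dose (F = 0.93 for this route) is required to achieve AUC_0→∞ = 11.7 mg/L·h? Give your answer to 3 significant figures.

Dose = 342 mg

Dose = CL × AUC_0→∞ / F
     = 27.2 × 11.7 / 0.93 = 342.194 mg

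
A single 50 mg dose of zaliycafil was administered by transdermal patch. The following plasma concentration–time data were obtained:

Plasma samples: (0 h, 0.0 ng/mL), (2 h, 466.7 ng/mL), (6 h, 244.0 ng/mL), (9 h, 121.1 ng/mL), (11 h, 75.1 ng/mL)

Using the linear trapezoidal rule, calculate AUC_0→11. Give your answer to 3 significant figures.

Trapezoidal AUC_0→11:
  [0→2]: (0.0+466.7)/2 × 2 = 466.7
  [2→6]: (466.7+244.0)/2 × 4 = 1421.4
  [6→9]: (244.0+121.1)/2 × 3 = 547.65
  [9→11]: (121.1+75.1)/2 × 2 = 196.2
  Sum = 2631.95 ng/mL·h

AUC = 2630 ng/mL·h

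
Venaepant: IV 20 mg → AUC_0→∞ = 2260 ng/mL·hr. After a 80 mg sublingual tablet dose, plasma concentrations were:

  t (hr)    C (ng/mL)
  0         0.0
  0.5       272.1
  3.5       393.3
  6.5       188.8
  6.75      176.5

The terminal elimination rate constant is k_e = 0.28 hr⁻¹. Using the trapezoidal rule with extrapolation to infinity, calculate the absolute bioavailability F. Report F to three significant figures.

Trapezoidal AUC_0→6.75 (sublingual tablet):
  [0→0.5]: (0.0+272.1)/2 × 0.5 = 68.025
  [0.5→3.5]: (272.1+393.3)/2 × 3 = 998.1
  [3.5→6.5]: (393.3+188.8)/2 × 3 = 873.15
  [6.5→6.75]: (188.8+176.5)/2 × 0.25 = 45.6625
  Sum = 1984.9375 ng/mL·hr
Tail: C_last/k_e = 176.5/0.28 = 630.357
AUC_0→∞ (sublingual tablet) = 1984.9375 + 630.357 = 2615.2945 ng/mL·hr
F = (AUC_ev/D_ev)/(AUC_iv/D_iv) = (2615.2945/80)/(2260/20) = 32.6912/113 = 0.2893

F = 0.289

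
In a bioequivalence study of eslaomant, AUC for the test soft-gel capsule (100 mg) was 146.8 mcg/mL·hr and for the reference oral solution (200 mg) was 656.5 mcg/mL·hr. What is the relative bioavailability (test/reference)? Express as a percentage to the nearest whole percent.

F_rel = 45%

F_rel = (AUC_test/D_test) / (AUC_ref/D_ref)
      = (146.8/100) / (656.5/200)
      = 1.468 / 3.2825 = 0.4472 = 44.72%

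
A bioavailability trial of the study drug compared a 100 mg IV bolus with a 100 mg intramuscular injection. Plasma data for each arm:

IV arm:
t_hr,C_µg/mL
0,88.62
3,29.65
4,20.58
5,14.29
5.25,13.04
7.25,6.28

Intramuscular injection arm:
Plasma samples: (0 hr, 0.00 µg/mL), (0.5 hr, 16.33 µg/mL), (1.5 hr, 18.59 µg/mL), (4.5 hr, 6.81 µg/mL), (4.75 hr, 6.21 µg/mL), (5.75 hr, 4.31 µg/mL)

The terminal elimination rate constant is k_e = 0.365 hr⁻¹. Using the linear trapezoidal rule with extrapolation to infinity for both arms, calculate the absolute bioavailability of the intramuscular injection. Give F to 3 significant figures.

Trapezoidal AUC_0→7.25 (IV):
  [0→3]: (88.62+29.65)/2 × 3 = 177.405
  [3→4]: (29.65+20.58)/2 × 1 = 25.115
  [4→5]: (20.58+14.29)/2 × 1 = 17.435
  [5→5.25]: (14.29+13.04)/2 × 0.25 = 3.41625
  [5.25→7.25]: (13.04+6.28)/2 × 2 = 19.32
  Sum = 242.69125 µg/mL·hr
IV tail: 6.28/0.365 = 17.205; AUC_iv,0→∞ = 242.69125 + 17.205 = 259.89625 µg/mL·hr
Trapezoidal AUC_0→5.75 (intramuscular injection):
  [0→0.5]: (0.00+16.33)/2 × 0.5 = 4.0825
  [0.5→1.5]: (16.33+18.59)/2 × 1 = 17.46
  [1.5→4.5]: (18.59+6.81)/2 × 3 = 38.1
  [4.5→4.75]: (6.81+6.21)/2 × 0.25 = 1.6275
  [4.75→5.75]: (6.21+4.31)/2 × 1 = 5.26
  Sum = 66.53 µg/mL·hr
intramuscular injection tail: 4.31/0.365 = 11.808; AUC_ev,0→∞ = 66.53 + 11.808 = 78.338 µg/mL·hr
F = (AUC_ev/D_ev)/(AUC_iv/D_iv) = (78.338/100)/(259.89625/100) = 0.78338/2.5989625 = 0.3014

F = 0.301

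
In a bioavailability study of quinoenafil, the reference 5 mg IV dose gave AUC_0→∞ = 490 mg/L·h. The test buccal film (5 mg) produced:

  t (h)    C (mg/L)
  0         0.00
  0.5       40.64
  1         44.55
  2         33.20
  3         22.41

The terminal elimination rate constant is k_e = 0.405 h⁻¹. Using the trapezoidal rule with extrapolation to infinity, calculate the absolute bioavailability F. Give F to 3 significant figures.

F = 0.313

Trapezoidal AUC_0→3 (buccal film):
  [0→0.5]: (0.00+40.64)/2 × 0.5 = 10.16
  [0.5→1]: (40.64+44.55)/2 × 0.5 = 21.2975
  [1→2]: (44.55+33.20)/2 × 1 = 38.875
  [2→3]: (33.20+22.41)/2 × 1 = 27.805
  Sum = 98.1375 mg/L·h
Tail: C_last/k_e = 22.41/0.405 = 55.333
AUC_0→∞ (buccal film) = 98.1375 + 55.333 = 153.4705 mg/L·h
F = (AUC_ev/D_ev)/(AUC_iv/D_iv) = (153.4705/5)/(490/5) = 30.6941/98 = 0.3132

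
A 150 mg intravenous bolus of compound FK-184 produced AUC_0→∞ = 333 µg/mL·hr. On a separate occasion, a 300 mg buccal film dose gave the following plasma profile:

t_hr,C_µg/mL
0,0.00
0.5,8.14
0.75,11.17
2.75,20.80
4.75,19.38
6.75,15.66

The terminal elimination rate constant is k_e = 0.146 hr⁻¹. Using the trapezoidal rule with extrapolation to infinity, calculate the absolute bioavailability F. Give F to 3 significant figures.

Trapezoidal AUC_0→6.75 (buccal film):
  [0→0.5]: (0.00+8.14)/2 × 0.5 = 2.035
  [0.5→0.75]: (8.14+11.17)/2 × 0.25 = 2.41375
  [0.75→2.75]: (11.17+20.80)/2 × 2 = 31.97
  [2.75→4.75]: (20.80+19.38)/2 × 2 = 40.18
  [4.75→6.75]: (19.38+15.66)/2 × 2 = 35.04
  Sum = 111.63875 µg/mL·hr
Tail: C_last/k_e = 15.66/0.146 = 107.260
AUC_0→∞ (buccal film) = 111.63875 + 107.260 = 218.89875 µg/mL·hr
F = (AUC_ev/D_ev)/(AUC_iv/D_iv) = (218.89875/300)/(333/150) = 0.7296625/2.22 = 0.3287

F = 0.329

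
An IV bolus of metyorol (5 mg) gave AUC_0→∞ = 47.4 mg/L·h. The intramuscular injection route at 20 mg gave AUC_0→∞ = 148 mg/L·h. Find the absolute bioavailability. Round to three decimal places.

F = 0.781

F = (AUC_ev / D_ev) / (AUC_iv / D_iv)
  = (148/20) / (47.4/5)
  = 7.4 / 9.48 = 0.7806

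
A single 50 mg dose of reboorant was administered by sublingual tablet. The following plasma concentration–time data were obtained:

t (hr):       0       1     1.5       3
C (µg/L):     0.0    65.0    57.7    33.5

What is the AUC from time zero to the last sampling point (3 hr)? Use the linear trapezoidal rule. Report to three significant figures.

Trapezoidal AUC_0→3:
  [0→1]: (0.0+65.0)/2 × 1 = 32.5
  [1→1.5]: (65.0+57.7)/2 × 0.5 = 30.675
  [1.5→3]: (57.7+33.5)/2 × 1.5 = 68.4
  Sum = 131.575 µg/L·hr

AUC = 132 µg/L·hr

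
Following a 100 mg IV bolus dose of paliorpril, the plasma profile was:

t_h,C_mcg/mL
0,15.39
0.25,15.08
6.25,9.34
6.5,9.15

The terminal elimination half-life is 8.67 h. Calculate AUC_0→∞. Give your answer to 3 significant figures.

AUC = 194 mcg/mL·h

Trapezoidal AUC_0→6.5:
  [0→0.25]: (15.39+15.08)/2 × 0.25 = 3.80875
  [0.25→6.25]: (15.08+9.34)/2 × 6 = 73.26
  [6.25→6.5]: (9.34+9.15)/2 × 0.25 = 2.31125
  Sum = 79.38 mcg/mL·h
k_e = ln2 / t½ = 0.693147 / 8.67 = 0.0799 h^-1
Extrapolated tail: C_last / k_e = 9.15 / 0.0799 = 114.518
AUC_0→∞ = 79.38 + 114.518 = 193.898 mcg/mL·h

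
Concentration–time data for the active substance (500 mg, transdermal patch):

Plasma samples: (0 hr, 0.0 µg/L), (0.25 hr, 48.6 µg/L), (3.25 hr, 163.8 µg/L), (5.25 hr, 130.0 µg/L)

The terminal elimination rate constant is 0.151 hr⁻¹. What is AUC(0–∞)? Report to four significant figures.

Trapezoidal AUC_0→5.25:
  [0→0.25]: (0.0+48.6)/2 × 0.25 = 6.075
  [0.25→3.25]: (48.6+163.8)/2 × 3 = 318.6
  [3.25→5.25]: (163.8+130.0)/2 × 2 = 293.8
  Sum = 618.475 µg/L·hr
Extrapolated tail: C_last / k_e = 130.0 / 0.151 = 860.927
AUC_0→∞ = 618.475 + 860.927 = 1479.402 µg/L·hr

AUC = 1479 µg/L·hr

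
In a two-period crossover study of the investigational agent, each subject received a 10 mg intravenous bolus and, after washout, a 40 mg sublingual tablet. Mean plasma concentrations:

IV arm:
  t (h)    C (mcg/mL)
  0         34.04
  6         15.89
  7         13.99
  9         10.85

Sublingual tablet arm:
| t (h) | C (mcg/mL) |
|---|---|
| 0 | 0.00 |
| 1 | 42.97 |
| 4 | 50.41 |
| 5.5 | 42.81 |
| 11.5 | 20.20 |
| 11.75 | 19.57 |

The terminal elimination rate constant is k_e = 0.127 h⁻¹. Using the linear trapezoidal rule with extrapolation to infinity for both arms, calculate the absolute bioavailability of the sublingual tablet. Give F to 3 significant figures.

F = 0.527

Trapezoidal AUC_0→9 (IV):
  [0→6]: (34.04+15.89)/2 × 6 = 149.79
  [6→7]: (15.89+13.99)/2 × 1 = 14.94
  [7→9]: (13.99+10.85)/2 × 2 = 24.84
  Sum = 189.57 mcg/mL·h
IV tail: 10.85/0.127 = 85.433; AUC_iv,0→∞ = 189.57 + 85.433 = 275.003 mcg/mL·h
Trapezoidal AUC_0→11.75 (sublingual tablet):
  [0→1]: (0.00+42.97)/2 × 1 = 21.485
  [1→4]: (42.97+50.41)/2 × 3 = 140.07
  [4→5.5]: (50.41+42.81)/2 × 1.5 = 69.915
  [5.5→11.5]: (42.81+20.20)/2 × 6 = 189.03
  [11.5→11.75]: (20.20+19.57)/2 × 0.25 = 4.97125
  Sum = 425.47125 mcg/mL·h
sublingual tablet tail: 19.57/0.127 = 154.094; AUC_ev,0→∞ = 425.47125 + 154.094 = 579.56525 mcg/mL·h
F = (AUC_ev/D_ev)/(AUC_iv/D_iv) = (579.56525/40)/(275.003/10) = 14.4891/27.5003 = 0.5269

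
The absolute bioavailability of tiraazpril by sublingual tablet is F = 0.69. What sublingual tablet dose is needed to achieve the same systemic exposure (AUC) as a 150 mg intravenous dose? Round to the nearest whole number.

For equal systemic exposure: F × D_ev = D_iv
D_ev = D_iv / F = 150 / 0.69 = 217.391 mg

D_sublingual = 217 mg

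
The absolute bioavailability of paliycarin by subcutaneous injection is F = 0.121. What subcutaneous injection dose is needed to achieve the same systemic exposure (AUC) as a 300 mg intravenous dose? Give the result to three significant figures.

For equal systemic exposure: F × D_ev = D_iv
D_ev = D_iv / F = 300 / 0.121 = 2479.34 mg

D_subcutaneous = 2480 mg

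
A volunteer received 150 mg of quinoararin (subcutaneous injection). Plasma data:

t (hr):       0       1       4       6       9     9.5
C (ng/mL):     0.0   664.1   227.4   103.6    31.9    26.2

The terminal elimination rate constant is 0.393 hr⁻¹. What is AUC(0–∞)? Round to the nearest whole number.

Trapezoidal AUC_0→9.5:
  [0→1]: (0.0+664.1)/2 × 1 = 332.05
  [1→4]: (664.1+227.4)/2 × 3 = 1337.25
  [4→6]: (227.4+103.6)/2 × 2 = 331.0
  [6→9]: (103.6+31.9)/2 × 3 = 203.25
  [9→9.5]: (31.9+26.2)/2 × 0.5 = 14.525
  Sum = 2218.075 ng/mL·hr
Extrapolated tail: C_last / k_e = 26.2 / 0.393 = 66.667
AUC_0→∞ = 2218.075 + 66.667 = 2284.742 ng/mL·hr

AUC = 2285 ng/mL·hr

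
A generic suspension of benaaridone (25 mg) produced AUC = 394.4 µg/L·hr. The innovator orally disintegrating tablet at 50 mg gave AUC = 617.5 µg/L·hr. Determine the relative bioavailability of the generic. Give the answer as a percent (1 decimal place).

F_rel = (AUC_test/D_test) / (AUC_ref/D_ref)
      = (394.4/25) / (617.5/50)
      = 15.776 / 12.35 = 1.2774 = 127.74%

F_rel = 127.7%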